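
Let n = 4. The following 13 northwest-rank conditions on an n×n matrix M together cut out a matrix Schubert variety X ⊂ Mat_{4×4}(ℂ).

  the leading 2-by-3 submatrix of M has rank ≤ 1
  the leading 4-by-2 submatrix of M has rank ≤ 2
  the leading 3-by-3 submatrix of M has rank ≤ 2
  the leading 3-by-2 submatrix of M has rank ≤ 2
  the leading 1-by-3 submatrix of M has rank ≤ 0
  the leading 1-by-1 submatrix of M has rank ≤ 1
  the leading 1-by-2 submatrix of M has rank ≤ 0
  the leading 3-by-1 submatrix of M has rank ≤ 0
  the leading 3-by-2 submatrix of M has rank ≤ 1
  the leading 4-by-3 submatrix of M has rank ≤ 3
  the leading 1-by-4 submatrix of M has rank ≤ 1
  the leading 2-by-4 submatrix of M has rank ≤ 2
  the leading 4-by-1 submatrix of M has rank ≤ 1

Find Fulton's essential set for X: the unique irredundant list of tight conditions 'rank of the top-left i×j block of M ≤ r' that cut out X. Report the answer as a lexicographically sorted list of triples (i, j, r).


Reconstructing r_w from the 13 given conditions:

  R[1]: 0 | 0 | 0 | 1
  R[2]: 0 | 1 | 1 | 2
  R[3]: 0 | 1 | 2 | 3
  R[4]: 1 | 2 | 3 | 4

hence w(1..4) = (4, 2, 3, 1).

|D(w)|=5, |Ess(w)|=2:

[(1, 3, 0), (3, 1, 0)]


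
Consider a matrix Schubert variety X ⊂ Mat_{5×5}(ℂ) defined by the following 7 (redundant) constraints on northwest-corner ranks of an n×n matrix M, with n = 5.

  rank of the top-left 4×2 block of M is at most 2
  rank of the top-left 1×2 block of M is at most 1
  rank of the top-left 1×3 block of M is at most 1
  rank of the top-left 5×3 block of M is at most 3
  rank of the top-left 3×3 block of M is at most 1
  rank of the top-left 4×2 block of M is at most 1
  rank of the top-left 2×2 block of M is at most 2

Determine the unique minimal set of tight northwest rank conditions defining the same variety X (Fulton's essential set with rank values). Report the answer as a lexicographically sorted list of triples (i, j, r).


Reconstructing r_w from the 7 given conditions:

  1 1 1 1 1
  1 1 1 2 2
  1 1 1 2 3
  1 1 2 3 4
  1 2 3 4 5

reading off 1-entries of Δ²R: w = (1, 4, 5, 3, 2).

|D(w)|=5, |Ess(w)|=2:

[(3, 3, 1), (4, 2, 1)]


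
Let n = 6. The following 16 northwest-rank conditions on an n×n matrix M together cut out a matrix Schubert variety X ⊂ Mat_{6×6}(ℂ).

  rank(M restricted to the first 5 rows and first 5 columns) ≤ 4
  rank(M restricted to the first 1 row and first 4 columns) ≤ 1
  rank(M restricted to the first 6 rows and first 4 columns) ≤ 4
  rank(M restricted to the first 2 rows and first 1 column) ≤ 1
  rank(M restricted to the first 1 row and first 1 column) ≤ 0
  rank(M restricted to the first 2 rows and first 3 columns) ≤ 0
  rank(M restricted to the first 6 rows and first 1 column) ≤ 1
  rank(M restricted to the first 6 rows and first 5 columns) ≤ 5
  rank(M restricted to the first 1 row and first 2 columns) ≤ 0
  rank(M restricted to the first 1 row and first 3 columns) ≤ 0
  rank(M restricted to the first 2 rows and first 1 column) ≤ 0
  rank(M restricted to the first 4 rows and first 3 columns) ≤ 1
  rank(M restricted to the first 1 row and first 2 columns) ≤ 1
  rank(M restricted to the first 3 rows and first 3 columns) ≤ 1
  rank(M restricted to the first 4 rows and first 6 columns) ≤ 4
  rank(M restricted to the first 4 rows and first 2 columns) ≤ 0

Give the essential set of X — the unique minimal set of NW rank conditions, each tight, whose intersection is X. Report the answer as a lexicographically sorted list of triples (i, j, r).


The tightest implied rank at each (i,j), from the 16 conditions:

  i=1: 0  0  0  1  1  1
  i=2: 0  0  0  1  2  2
  i=3: 0  0  1  2  3  3
  i=4: 0  0  1  2  3  4
  i=5: 1  1  2  3  4  5
  i=6: 1  2  3  4  5  6

the unique w with this rank table is (4, 5, 3, 6, 1, 2).

Rothe diagram D(w) (10 cells), 2 SE-corners (essential conditions):

[(2, 3, 0), (4, 2, 0)]


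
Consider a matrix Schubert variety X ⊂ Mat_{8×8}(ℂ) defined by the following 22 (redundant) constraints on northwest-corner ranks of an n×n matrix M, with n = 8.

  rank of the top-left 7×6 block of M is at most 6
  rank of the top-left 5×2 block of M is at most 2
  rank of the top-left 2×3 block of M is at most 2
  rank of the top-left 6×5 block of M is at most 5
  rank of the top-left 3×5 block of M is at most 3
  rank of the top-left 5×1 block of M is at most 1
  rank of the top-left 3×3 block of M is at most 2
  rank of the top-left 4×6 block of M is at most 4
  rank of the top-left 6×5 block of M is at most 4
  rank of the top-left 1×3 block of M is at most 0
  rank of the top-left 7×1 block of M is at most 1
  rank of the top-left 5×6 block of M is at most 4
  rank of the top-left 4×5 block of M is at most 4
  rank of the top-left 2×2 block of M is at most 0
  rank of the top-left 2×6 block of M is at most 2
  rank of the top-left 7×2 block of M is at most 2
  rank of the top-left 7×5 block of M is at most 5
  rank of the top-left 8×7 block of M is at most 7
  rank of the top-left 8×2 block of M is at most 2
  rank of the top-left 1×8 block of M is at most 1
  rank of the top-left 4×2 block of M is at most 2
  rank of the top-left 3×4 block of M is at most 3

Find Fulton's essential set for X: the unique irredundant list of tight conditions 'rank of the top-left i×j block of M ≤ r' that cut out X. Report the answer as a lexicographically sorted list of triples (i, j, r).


Computing R[i][j] = min implied NW-rank bound (n=8, 22 conditions):

  i=1: 0 0 0 1 1 1 1 1
  i=2: 0 0 1 2 2 2 2 2
  i=3: 1 1 2 3 3 3 3 3
  i=4: 1 2 3 4 4 4 4 4
  i=5: 1 2 3 4 4 4 5 5
  i=6: 1 2 3 4 4 5 6 6
  i=7: 1 2 3 4 5 6 7 7
  i=8: 1 2 3 4 5 6 7 8

second differences of R give the permutation w = (4, 3, 1, 2, 7, 6, 5, 8).

4 SE-corners of the 8-cell Rothe diagram give Ess(w):

[(1, 3, 0), (2, 2, 0), (5, 6, 4), (6, 5, 4)]


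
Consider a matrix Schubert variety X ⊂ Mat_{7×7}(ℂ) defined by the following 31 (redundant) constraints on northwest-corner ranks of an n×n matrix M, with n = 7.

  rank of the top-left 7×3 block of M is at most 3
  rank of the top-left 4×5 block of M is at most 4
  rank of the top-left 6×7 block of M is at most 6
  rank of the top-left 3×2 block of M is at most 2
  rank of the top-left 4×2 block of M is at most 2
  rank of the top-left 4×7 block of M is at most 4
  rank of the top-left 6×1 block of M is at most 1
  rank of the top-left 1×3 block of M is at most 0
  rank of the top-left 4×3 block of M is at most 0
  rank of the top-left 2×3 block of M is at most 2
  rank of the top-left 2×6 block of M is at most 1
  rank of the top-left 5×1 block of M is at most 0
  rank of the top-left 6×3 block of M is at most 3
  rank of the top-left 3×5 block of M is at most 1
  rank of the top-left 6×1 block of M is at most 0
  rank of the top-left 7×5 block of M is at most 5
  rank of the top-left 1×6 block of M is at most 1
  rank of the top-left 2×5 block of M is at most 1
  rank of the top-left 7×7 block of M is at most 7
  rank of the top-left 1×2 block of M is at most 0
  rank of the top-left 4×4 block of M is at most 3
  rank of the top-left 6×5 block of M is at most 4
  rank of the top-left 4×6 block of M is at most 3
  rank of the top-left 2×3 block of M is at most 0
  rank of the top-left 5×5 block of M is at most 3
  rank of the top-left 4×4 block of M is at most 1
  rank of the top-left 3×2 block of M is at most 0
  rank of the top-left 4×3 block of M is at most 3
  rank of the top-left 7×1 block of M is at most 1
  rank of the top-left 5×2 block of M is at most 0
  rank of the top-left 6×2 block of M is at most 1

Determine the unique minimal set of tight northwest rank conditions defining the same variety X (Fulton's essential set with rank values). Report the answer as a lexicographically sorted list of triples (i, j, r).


The tightest implied rank at each (i,j), from the 31 conditions:

  R[1]: 0 0 0 1 1 1 1
  R[2]: 0 0 0 1 1 1 2
  R[3]: 0 0 0 1 1 2 3
  R[4]: 0 0 0 1 2 3 4
  R[5]: 0 0 1 2 3 4 5
  R[6]: 0 1 2 3 4 5 6
  R[7]: 1 2 3 4 5 6 7

hence w(1..7) = (4, 7, 6, 5, 3, 2, 1).

5 SE-corners of the 18-cell Rothe diagram give Ess(w):

[(2, 6, 1), (3, 5, 1), (4, 3, 0), (5, 2, 0), (6, 1, 0)]


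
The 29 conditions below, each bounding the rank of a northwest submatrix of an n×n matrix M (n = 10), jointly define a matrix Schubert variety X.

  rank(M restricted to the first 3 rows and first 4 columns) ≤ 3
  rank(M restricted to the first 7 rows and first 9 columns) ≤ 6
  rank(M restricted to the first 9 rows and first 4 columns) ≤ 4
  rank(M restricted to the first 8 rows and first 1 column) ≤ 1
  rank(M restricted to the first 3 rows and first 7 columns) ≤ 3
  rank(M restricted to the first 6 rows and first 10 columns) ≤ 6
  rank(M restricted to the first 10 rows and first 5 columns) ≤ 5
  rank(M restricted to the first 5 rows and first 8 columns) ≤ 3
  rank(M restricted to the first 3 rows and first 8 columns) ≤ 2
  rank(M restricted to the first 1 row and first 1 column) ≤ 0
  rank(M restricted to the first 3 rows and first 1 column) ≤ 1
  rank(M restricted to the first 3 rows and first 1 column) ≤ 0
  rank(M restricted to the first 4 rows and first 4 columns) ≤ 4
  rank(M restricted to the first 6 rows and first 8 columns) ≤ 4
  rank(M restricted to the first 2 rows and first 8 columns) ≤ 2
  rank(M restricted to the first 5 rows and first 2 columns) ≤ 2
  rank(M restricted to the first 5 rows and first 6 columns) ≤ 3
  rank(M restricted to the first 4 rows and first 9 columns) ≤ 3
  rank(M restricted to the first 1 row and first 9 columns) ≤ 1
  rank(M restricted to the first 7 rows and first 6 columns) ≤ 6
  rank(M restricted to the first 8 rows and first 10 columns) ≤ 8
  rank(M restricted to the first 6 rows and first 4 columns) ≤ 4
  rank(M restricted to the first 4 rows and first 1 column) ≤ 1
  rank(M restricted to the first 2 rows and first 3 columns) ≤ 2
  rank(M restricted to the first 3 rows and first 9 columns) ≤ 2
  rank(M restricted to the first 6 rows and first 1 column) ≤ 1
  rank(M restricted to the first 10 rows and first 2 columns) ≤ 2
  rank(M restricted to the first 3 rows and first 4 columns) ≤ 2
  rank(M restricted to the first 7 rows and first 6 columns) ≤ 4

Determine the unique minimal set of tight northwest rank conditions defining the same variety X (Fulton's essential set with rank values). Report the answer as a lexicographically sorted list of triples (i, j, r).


Reconstructing r_w from the 29 given conditions:

  row 1: 0  1  1  1  1  1  1  1  1  1
  row 2: 0  1  2  2  2  2  2  2  2  2
  row 3: 0  1  2  2  2  2  2  2  2  3
  row 4: 1  2  3  3  3  3  3  3  3  4
  row 5: 1  2  3  3  3  3  3  3  4  5
  row 6: 1  2  3  4  4  4  4  4  5  6
  row 7: 1  2  3  4  4  4  5  5  6  7
  row 8: 1  2  3  4  5  5  6  6  7  8
  row 9: 1  2  3  4  5  6  7  7  8  9
  row 10: 1  2  3  4  5  6  7  8  9  10

second differences of R give the permutation w = (2, 3, 10, 1, 9, 4, 7, 5, 6, 8).

Fulton essential set (4 of the 16 Rothe cells):

[(3, 1, 0), (3, 9, 2), (5, 8, 3), (7, 6, 4)]


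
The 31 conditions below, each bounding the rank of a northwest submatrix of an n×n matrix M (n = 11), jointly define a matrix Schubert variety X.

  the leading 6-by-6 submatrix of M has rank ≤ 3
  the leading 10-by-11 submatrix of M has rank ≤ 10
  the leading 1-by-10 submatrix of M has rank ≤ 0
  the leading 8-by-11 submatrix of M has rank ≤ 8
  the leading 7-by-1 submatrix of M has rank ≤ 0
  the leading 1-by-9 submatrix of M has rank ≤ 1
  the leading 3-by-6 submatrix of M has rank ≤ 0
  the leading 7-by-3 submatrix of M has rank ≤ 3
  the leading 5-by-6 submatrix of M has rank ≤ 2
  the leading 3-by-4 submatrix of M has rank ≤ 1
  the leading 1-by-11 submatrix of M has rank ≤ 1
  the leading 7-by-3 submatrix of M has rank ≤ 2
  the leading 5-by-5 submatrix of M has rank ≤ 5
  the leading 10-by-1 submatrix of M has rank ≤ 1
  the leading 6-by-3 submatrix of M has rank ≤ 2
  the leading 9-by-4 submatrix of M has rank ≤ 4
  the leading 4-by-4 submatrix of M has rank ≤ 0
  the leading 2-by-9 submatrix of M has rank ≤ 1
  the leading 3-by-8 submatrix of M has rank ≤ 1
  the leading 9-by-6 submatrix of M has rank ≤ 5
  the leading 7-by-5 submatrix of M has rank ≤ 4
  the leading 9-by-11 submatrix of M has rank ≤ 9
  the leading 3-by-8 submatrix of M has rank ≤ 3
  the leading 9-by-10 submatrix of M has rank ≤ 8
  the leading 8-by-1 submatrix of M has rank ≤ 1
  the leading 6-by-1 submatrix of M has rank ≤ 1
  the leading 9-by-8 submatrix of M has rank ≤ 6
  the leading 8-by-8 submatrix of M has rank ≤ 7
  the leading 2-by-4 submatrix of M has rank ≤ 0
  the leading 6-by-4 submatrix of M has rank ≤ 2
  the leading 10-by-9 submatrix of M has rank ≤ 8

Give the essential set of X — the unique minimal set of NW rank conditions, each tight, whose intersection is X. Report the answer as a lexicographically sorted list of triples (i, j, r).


The tightest implied rank at each (i,j), from the 31 conditions:

  row 1: 0 | 0 | 0 | 0 | 0 | 0 | 0 | 0 | 0 | 0 | 1
  row 2: 0 | 0 | 0 | 0 | 0 | 0 | 1 | 1 | 1 | 1 | 2
  row 3: 0 | 0 | 0 | 0 | 0 | 0 | 1 | 1 | 2 | 2 | 3
  row 4: 0 | 0 | 0 | 0 | 1 | 1 | 2 | 2 | 3 | 3 | 4
  row 5: 0 | 1 | 1 | 1 | 2 | 2 | 3 | 3 | 4 | 4 | 5
  row 6: 0 | 1 | 2 | 2 | 3 | 3 | 4 | 4 | 5 | 5 | 6
  row 7: 0 | 1 | 2 | 3 | 4 | 4 | 5 | 5 | 6 | 6 | 7
  row 8: 1 | 2 | 3 | 4 | 5 | 5 | 6 | 6 | 7 | 7 | 8
  row 9: 1 | 2 | 3 | 4 | 5 | 5 | 6 | 6 | 7 | 8 | 9
  row 10: 1 | 2 | 3 | 4 | 5 | 6 | 7 | 7 | 8 | 9 | 10
  row 11: 1 | 2 | 3 | 4 | 5 | 6 | 7 | 8 | 9 | 10 | 11

second differences of R give the permutation w = (11, 7, 9, 5, 2, 3, 4, 1, 10, 6, 8).

D(w) has 32 cells with 7 SE-corners; essential set:

[(1, 10, 0), (3, 6, 0), (3, 8, 1), (4, 4, 0), (7, 1, 0), (9, 6, 5), (9, 8, 6)]


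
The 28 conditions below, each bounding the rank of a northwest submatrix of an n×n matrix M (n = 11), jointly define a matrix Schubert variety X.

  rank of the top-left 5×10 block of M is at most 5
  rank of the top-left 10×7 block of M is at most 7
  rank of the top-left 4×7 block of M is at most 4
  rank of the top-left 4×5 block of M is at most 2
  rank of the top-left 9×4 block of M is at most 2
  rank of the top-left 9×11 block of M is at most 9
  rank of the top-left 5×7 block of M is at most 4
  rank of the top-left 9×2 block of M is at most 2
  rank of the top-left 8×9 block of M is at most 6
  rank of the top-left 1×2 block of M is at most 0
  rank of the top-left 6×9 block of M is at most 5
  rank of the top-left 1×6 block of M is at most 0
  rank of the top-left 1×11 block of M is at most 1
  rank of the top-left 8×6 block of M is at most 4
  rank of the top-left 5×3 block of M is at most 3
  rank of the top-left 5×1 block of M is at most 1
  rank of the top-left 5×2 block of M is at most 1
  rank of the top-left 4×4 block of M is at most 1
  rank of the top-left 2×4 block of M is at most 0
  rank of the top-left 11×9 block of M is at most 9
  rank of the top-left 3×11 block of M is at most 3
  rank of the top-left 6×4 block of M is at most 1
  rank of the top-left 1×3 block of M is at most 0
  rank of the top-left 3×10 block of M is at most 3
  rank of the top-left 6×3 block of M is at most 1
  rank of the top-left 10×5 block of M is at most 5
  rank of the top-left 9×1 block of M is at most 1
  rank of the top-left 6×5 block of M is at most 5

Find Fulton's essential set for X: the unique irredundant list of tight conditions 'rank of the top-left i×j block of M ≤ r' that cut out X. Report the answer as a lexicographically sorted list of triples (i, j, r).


Reconstructing r_w from the 28 given conditions:

  R[1]: 0, 0, 0, 0, 0, 0, 1, 1, 1, 1, 1
  R[2]: 0, 0, 0, 0, 1, 1, 2, 2, 2, 2, 2
  R[3]: 1, 1, 1, 1, 2, 2, 3, 3, 3, 3, 3
  R[4]: 1, 1, 1, 1, 2, 3, 4, 4, 4, 4, 4
  R[5]: 1, 1, 1, 1, 2, 3, 4, 5, 5, 5, 5
  R[6]: 1, 1, 1, 1, 2, 3, 4, 5, 5, 6, 6
  R[7]: 1, 2, 2, 2, 3, 4, 5, 6, 6, 7, 7
  R[8]: 1, 2, 2, 2, 3, 4, 5, 6, 6, 7, 8
  R[9]: 1, 2, 2, 2, 3, 4, 5, 6, 7, 8, 9
  R[10]: 1, 2, 3, 3, 4, 5, 6, 7, 8, 9, 10
  R[11]: 1, 2, 3, 4, 5, 6, 7, 8, 9, 10, 11

giving w = (7, 5, 1, 6, 8, 10, 2, 11, 9, 3, 4) via Δ²R.

D(w) has 25 cells with 6 SE-corners; essential set:

[(1, 6, 0), (2, 4, 0), (6, 4, 1), (6, 9, 5), (8, 9, 6), (9, 4, 2)]


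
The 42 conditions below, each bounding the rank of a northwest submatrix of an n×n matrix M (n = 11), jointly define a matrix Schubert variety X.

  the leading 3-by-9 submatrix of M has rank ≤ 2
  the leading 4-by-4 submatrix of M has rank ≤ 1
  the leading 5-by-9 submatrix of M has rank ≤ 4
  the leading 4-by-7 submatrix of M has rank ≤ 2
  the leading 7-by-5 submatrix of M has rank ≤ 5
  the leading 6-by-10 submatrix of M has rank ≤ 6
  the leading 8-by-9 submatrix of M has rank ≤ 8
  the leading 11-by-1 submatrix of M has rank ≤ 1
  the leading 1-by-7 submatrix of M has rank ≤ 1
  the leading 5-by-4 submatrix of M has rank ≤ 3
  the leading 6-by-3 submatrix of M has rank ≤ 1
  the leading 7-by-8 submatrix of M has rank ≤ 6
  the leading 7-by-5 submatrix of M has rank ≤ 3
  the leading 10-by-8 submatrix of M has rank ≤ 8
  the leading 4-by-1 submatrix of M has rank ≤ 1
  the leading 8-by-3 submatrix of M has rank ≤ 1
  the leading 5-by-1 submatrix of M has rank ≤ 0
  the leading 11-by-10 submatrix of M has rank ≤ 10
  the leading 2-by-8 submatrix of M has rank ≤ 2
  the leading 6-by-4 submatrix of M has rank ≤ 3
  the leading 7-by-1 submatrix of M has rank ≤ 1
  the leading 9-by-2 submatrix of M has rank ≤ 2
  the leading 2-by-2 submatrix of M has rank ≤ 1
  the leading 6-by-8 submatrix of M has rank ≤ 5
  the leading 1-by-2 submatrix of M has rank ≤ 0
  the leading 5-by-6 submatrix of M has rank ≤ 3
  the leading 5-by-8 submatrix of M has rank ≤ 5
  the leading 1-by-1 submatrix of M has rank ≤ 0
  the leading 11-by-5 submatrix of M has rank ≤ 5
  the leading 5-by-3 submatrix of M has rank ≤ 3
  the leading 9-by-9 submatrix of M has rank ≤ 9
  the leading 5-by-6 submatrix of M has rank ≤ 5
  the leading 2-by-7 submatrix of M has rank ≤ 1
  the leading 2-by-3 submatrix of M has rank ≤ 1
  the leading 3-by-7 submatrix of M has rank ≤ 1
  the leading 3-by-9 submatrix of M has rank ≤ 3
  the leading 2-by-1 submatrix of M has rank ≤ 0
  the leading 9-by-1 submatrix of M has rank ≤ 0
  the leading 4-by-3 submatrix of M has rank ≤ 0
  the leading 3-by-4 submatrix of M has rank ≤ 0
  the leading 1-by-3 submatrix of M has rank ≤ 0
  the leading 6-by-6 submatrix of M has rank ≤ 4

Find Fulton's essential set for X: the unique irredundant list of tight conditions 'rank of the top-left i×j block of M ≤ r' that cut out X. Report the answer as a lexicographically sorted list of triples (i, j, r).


Rank table r_w(11×11) implied by the 42 constraints:

  row 1: 0, 0, 0, 0, 1, 1, 1, 1, 1, 1, 1
  row 2: 0, 0, 0, 0, 1, 1, 1, 2, 2, 2, 2
  row 3: 0, 0, 0, 0, 1, 1, 1, 2, 2, 3, 3
  row 4: 0, 0, 0, 1, 2, 2, 2, 3, 3, 4, 4
  row 5: 0, 1, 1, 2, 3, 3, 3, 4, 4, 5, 5
  row 6: 0, 1, 1, 2, 3, 4, 4, 5, 5, 6, 6
  row 7: 0, 1, 1, 2, 3, 4, 5, 6, 6, 7, 7
  row 8: 0, 1, 1, 2, 3, 4, 5, 6, 7, 8, 8
  row 9: 0, 1, 2, 3, 4, 5, 6, 7, 8, 9, 9
  row 10: 1, 2, 3, 4, 5, 6, 7, 8, 9, 10, 10
  row 11: 1, 2, 3, 4, 5, 6, 7, 8, 9, 10, 11

second differences of R give the permutation w = (5, 8, 10, 4, 2, 6, 7, 9, 3, 1, 11).

|D(w)|=28, |Ess(w)|=6:

[(3, 4, 0), (3, 7, 1), (3, 9, 2), (4, 3, 0), (8, 3, 1), (9, 1, 0)]


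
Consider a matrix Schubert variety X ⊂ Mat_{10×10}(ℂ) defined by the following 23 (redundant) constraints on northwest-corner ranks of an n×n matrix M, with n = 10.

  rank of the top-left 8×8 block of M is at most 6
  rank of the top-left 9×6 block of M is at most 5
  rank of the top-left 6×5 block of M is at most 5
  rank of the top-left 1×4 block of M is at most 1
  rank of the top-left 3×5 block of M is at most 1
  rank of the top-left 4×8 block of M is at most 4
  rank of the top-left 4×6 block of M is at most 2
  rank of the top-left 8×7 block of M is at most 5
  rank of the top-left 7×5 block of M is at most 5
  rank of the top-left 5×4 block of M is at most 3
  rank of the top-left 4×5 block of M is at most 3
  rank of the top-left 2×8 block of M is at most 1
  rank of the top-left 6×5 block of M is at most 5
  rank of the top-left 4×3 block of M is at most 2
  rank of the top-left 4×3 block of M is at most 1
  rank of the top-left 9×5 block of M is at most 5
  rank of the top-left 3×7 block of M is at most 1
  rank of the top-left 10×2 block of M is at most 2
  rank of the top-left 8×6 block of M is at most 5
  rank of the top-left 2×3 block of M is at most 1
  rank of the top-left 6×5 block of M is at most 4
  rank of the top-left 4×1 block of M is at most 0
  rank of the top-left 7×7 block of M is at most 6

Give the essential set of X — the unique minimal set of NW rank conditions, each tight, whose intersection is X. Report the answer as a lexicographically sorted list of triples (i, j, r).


Reconstructing r_w from the 23 given conditions:

  0 | 1 | 1 | 1 | 1 | 1 | 1 | 1 | 1 | 1
  0 | 1 | 1 | 1 | 1 | 1 | 1 | 1 | 2 | 2
  0 | 1 | 1 | 1 | 1 | 1 | 1 | 2 | 3 | 3
  0 | 1 | 1 | 2 | 2 | 2 | 2 | 3 | 4 | 4
  1 | 2 | 2 | 3 | 3 | 3 | 3 | 4 | 5 | 5
  1 | 2 | 3 | 4 | 4 | 4 | 4 | 5 | 6 | 6
  1 | 2 | 3 | 4 | 5 | 5 | 5 | 6 | 7 | 7
  1 | 2 | 3 | 4 | 5 | 5 | 5 | 6 | 7 | 8
  1 | 2 | 3 | 4 | 5 | 5 | 6 | 7 | 8 | 9
  1 | 2 | 3 | 4 | 5 | 6 | 7 | 8 | 9 | 10

so w = (2, 9, 8, 4, 1, 3, 5, 10, 7, 6).

Fulton essential set (6 of the 19 Rothe cells):

[(2, 8, 1), (3, 7, 1), (4, 1, 0), (4, 3, 1), (8, 7, 5), (9, 6, 5)]


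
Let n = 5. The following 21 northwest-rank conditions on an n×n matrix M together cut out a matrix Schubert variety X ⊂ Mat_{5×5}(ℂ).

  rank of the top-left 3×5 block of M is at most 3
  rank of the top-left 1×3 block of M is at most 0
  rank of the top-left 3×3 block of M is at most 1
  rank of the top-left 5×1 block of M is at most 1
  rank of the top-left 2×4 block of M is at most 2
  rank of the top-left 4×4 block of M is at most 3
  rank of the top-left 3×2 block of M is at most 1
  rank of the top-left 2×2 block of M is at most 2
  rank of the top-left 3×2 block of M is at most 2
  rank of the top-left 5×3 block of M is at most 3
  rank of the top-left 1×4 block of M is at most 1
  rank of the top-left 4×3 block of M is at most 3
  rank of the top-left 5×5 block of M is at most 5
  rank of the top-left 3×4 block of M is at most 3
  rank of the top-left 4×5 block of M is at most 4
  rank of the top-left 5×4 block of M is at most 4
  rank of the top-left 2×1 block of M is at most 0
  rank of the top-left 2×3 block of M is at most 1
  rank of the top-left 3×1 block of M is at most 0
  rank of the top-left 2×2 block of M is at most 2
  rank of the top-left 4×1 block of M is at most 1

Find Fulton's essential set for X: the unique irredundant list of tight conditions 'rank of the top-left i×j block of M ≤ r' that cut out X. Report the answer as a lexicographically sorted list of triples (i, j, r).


Reconstructing r_w from the 21 given conditions:

  i=1: 0  0  0  1  1
  i=2: 0  1  1  2  2
  i=3: 0  1  1  2  3
  i=4: 1  2  2  3  4
  i=5: 1  2  3  4  5

hence w(1..5) = (4, 2, 5, 1, 3).

D(w) has 6 cells with 3 SE-corners; essential set:

[(1, 3, 0), (3, 1, 0), (3, 3, 1)]


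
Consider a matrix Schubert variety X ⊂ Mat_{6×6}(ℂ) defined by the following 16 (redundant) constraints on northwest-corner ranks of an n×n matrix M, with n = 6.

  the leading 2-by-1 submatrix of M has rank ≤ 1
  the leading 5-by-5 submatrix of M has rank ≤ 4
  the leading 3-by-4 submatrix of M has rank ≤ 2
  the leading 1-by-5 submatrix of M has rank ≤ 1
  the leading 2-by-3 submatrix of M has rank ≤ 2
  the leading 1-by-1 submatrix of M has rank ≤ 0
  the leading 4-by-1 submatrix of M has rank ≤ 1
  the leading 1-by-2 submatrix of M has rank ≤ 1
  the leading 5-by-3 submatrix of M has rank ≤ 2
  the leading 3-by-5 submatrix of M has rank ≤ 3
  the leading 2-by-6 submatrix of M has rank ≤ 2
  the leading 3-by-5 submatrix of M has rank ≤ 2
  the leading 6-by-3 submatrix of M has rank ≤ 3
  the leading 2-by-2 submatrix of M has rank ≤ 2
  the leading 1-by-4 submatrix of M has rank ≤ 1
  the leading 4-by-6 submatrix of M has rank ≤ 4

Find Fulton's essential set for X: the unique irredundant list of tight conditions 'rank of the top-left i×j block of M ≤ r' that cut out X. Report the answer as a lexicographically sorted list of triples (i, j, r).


Propagating the 16 rank bounds to every northwest block:

  R[1]: 0  1  1  1  1  1
  R[2]: 1  2  2  2  2  2
  R[3]: 1  2  2  2  2  3
  R[4]: 1  2  2  3  3  4
  R[5]: 1  2  2  3  4  5
  R[6]: 1  2  3  4  5  6

so w = (2, 1, 6, 4, 5, 3).

D(w) has 6 cells with 3 SE-corners; essential set:

[(1, 1, 0), (3, 5, 2), (5, 3, 2)]


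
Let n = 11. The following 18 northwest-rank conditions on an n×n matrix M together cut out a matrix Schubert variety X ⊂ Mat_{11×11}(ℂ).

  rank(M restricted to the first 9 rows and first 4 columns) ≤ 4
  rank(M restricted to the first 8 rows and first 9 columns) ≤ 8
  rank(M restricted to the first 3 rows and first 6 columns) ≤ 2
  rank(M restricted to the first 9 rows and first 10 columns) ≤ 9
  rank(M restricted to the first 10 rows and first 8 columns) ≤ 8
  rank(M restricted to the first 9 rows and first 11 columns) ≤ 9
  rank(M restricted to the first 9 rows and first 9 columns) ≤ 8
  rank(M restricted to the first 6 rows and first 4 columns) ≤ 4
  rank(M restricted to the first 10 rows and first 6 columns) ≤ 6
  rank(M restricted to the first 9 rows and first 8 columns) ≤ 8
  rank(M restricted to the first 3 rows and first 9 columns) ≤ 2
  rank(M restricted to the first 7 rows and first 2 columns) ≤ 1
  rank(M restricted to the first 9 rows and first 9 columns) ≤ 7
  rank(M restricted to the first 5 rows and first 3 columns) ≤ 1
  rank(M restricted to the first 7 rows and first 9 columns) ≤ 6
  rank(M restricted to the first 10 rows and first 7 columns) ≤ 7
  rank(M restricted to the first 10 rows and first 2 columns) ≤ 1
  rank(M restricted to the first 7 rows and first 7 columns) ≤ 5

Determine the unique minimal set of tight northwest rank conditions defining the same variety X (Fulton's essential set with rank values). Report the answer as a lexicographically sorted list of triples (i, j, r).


Propagating the 18 rank bounds to every northwest block:

  row 1: 1 1 1 1 1 1 1 1 1 1 1
  row 2: 1 1 1 2 2 2 2 2 2 2 2
  row 3: 1 1 1 2 2 2 2 2 2 3 3
  row 4: 1 1 1 2 3 3 3 3 3 4 4
  row 5: 1 1 1 2 3 4 4 4 4 5 5
  row 6: 1 1 2 3 4 5 5 5 5 6 6
  row 7: 1 1 2 3 4 5 5 6 6 7 7
  row 8: 1 1 2 3 4 5 6 7 7 8 8
  row 9: 1 1 2 3 4 5 6 7 7 8 9
  row 10: 1 1 2 3 4 5 6 7 8 9 10
  row 11: 1 2 3 4 5 6 7 8 9 10 11

reading off 1-entries of Δ²R: w = (1, 4, 10, 5, 6, 3, 8, 7, 11, 9, 2).

Fulton essential set (5 of the 20 Rothe cells):

[(3, 9, 2), (5, 3, 1), (7, 7, 5), (9, 9, 7), (10, 2, 1)]


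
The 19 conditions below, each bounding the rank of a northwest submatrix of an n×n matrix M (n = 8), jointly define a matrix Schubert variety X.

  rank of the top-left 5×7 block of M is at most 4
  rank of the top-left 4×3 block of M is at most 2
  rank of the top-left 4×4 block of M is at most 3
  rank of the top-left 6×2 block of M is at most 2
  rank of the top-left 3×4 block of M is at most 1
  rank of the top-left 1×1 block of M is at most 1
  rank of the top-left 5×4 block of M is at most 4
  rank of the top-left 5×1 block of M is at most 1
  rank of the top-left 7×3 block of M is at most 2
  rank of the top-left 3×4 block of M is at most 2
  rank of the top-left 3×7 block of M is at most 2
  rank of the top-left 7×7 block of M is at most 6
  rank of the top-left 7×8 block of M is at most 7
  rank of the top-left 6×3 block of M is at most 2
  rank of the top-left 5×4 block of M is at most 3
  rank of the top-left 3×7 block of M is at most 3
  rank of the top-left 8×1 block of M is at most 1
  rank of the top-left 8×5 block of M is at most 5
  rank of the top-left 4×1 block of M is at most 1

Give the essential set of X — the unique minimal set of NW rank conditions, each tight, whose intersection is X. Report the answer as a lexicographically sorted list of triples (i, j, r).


Reconstructing r_w from the 19 given conditions:

  1 1 1 1 1 1 1 1
  1 1 1 1 2 2 2 2
  1 1 1 1 2 2 2 3
  1 2 2 2 3 3 3 4
  1 2 2 3 4 4 4 5
  1 2 2 3 4 5 5 6
  1 2 2 3 4 5 6 7
  1 2 3 4 5 6 7 8

reading off 1-entries of Δ²R: w = (1, 5, 8, 2, 4, 6, 7, 3).

|D(w)|=11, |Ess(w)|=3:

[(3, 4, 1), (3, 7, 2), (7, 3, 2)]


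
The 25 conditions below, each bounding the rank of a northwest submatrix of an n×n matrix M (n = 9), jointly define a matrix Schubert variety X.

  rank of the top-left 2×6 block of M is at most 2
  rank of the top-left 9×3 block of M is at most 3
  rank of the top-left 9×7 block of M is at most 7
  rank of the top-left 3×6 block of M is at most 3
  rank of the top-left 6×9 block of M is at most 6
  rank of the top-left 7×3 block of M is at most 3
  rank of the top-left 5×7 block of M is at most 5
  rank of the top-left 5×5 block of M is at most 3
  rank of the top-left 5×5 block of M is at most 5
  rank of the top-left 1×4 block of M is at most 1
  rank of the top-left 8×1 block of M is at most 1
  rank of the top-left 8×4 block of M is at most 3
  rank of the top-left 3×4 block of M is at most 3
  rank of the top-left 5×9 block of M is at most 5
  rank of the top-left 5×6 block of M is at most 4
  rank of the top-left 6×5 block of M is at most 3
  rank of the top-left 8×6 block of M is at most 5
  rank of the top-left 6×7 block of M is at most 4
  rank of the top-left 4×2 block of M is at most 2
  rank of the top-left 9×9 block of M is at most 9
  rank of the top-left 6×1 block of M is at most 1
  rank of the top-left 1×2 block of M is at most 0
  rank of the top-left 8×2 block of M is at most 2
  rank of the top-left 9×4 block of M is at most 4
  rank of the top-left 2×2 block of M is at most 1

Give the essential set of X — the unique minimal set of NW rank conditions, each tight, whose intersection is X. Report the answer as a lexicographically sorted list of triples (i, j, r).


Computing R[i][j] = min implied NW-rank bound (n=9, 25 conditions):

  row 1: 0 0 1 1 1 1 1 1 1
  row 2: 1 1 2 2 2 2 2 2 2
  row 3: 1 2 3 3 3 3 3 3 3
  row 4: 1 2 3 3 3 4 4 4 4
  row 5: 1 2 3 3 3 4 4 5 5
  row 6: 1 2 3 3 3 4 4 5 6
  row 7: 1 2 3 3 4 5 5 6 7
  row 8: 1 2 3 3 4 5 6 7 8
  row 9: 1 2 3 4 5 6 7 8 9

giving w = (3, 1, 2, 6, 8, 9, 5, 7, 4) via Δ²R.

4 SE-corners of the 12-cell Rothe diagram give Ess(w):

[(1, 2, 0), (6, 5, 3), (6, 7, 4), (8, 4, 3)]


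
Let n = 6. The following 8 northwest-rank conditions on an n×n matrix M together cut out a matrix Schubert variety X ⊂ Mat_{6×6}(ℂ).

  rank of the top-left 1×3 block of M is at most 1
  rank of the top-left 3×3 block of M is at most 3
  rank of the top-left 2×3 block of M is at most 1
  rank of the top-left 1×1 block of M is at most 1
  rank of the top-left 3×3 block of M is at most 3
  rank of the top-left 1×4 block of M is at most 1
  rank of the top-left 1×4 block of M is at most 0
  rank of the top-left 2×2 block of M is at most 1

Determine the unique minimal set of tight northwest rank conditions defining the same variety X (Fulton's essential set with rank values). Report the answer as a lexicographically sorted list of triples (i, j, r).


Propagating the 8 rank bounds to every northwest block:

  row 1: 0, 0, 0, 0, 1, 1
  row 2: 1, 1, 1, 1, 2, 2
  row 3: 1, 2, 2, 2, 3, 3
  row 4: 1, 2, 3, 3, 4, 4
  row 5: 1, 2, 3, 4, 5, 5
  row 6: 1, 2, 3, 4, 5, 6

giving w = (5, 1, 2, 3, 4, 6) via Δ²R.

ℓ(w)=4; the 1 essential cell (i,j,r):

[(1, 4, 0)]


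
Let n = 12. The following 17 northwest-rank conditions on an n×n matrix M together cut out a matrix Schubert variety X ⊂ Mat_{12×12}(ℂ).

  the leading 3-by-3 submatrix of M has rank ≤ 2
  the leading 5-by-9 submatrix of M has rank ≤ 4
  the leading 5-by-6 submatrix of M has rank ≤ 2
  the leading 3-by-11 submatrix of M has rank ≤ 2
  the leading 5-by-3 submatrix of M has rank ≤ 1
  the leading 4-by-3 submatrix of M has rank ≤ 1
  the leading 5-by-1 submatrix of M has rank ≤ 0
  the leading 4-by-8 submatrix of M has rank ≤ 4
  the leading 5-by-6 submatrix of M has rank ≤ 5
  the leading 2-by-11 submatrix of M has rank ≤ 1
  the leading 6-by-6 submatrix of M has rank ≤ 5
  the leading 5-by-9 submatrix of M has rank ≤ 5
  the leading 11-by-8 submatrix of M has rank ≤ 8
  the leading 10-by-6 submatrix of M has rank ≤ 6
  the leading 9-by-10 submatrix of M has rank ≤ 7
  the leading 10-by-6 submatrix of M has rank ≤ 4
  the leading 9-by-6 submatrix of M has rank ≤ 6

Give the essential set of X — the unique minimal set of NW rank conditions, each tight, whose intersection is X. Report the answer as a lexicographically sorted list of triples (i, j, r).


The tightest implied rank at each (i,j), from the 17 conditions:

  0 1 1 1 1 1 1 1 1 1 1 1
  0 1 1 1 1 1 1 1 1 1 1 2
  0 1 1 2 2 2 2 2 2 2 2 3
  0 1 1 2 2 2 3 3 3 3 3 4
  0 1 1 2 2 2 3 4 4 4 4 5
  1 2 2 3 3 3 4 5 5 5 5 6
  1 2 3 4 4 4 5 6 6 6 6 7
  1 2 3 4 4 4 5 6 7 7 7 8
  1 2 3 4 4 4 5 6 7 7 8 9
  1 2 3 4 4 4 5 6 7 8 9 10
  1 2 3 4 5 5 6 7 8 9 10 11
  1 2 3 4 5 6 7 8 9 10 11 12

second differences of R give the permutation w = (2, 12, 4, 7, 8, 1, 3, 9, 11, 10, 5, 6).

ℓ(w)=28; the 6 essential cells (i,j,r):

[(2, 11, 1), (5, 1, 0), (5, 3, 1), (5, 6, 2), (9, 10, 7), (10, 6, 4)]


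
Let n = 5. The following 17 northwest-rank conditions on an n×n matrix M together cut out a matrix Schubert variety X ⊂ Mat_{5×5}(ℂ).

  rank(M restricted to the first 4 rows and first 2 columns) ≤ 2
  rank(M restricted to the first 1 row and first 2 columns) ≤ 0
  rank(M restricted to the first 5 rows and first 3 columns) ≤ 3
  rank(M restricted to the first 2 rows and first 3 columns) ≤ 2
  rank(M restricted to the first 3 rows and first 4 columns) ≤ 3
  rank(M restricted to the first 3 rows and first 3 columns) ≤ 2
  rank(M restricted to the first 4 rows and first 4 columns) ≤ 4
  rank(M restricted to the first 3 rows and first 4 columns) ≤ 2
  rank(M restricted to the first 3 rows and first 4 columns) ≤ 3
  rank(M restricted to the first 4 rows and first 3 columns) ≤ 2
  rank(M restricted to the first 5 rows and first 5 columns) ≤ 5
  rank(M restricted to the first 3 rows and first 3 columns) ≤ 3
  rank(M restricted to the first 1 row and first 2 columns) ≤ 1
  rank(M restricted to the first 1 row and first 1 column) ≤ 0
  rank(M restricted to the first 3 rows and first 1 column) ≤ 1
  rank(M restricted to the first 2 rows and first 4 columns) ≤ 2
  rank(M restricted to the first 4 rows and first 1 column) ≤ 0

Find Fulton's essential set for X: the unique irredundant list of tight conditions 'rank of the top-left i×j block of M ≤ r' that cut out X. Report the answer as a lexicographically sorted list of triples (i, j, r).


Computing R[i][j] = min implied NW-rank bound (n=5, 17 conditions):

  0 | 0 | 1 | 1 | 1
  0 | 1 | 2 | 2 | 2
  0 | 1 | 2 | 2 | 3
  0 | 1 | 2 | 3 | 4
  1 | 2 | 3 | 4 | 5

the unique w with this rank table is (3, 2, 5, 4, 1).

ℓ(w)=6; the 3 essential cells (i,j,r):

[(1, 2, 0), (3, 4, 2), (4, 1, 0)]


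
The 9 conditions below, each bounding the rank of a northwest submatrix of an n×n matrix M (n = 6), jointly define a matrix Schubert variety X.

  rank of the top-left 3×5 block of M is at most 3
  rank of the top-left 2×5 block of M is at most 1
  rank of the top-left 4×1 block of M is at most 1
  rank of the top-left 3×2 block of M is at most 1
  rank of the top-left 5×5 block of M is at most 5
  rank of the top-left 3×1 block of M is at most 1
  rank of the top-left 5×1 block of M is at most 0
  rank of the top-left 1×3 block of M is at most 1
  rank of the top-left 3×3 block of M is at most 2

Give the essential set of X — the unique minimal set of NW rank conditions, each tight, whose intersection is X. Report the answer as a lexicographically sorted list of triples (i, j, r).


Reconstructing r_w from the 9 given conditions:

  R[1]: 0  1  1  1  1  1
  R[2]: 0  1  1  1  1  2
  R[3]: 0  1  2  2  2  3
  R[4]: 0  1  2  3  3  4
  R[5]: 0  1  2  3  4  5
  R[6]: 1  2  3  4  5  6

second differences of R give the permutation w = (2, 6, 3, 4, 5, 1).

ℓ(w)=8; the 2 essential cells (i,j,r):

[(2, 5, 1), (5, 1, 0)]


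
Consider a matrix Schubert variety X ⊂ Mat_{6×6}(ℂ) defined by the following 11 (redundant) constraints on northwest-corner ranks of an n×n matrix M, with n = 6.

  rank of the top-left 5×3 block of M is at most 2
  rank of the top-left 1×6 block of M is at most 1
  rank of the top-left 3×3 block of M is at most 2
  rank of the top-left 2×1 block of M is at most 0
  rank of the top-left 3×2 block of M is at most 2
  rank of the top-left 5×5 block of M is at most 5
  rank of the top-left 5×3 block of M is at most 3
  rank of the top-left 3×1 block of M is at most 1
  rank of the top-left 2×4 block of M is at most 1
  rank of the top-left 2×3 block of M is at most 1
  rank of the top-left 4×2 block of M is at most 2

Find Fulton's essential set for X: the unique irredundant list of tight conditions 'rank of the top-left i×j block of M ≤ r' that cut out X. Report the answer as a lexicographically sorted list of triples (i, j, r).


Rank table r_w(6×6) implied by the 11 constraints:

  0, 1, 1, 1, 1, 1
  0, 1, 1, 1, 2, 2
  1, 2, 2, 2, 3, 3
  1, 2, 2, 3, 4, 4
  1, 2, 2, 3, 4, 5
  1, 2, 3, 4, 5, 6

hence w(1..6) = (2, 5, 1, 4, 6, 3).

Rothe diagram D(w) (6 cells), 3 SE-corners (essential conditions):

[(2, 1, 0), (2, 4, 1), (5, 3, 2)]


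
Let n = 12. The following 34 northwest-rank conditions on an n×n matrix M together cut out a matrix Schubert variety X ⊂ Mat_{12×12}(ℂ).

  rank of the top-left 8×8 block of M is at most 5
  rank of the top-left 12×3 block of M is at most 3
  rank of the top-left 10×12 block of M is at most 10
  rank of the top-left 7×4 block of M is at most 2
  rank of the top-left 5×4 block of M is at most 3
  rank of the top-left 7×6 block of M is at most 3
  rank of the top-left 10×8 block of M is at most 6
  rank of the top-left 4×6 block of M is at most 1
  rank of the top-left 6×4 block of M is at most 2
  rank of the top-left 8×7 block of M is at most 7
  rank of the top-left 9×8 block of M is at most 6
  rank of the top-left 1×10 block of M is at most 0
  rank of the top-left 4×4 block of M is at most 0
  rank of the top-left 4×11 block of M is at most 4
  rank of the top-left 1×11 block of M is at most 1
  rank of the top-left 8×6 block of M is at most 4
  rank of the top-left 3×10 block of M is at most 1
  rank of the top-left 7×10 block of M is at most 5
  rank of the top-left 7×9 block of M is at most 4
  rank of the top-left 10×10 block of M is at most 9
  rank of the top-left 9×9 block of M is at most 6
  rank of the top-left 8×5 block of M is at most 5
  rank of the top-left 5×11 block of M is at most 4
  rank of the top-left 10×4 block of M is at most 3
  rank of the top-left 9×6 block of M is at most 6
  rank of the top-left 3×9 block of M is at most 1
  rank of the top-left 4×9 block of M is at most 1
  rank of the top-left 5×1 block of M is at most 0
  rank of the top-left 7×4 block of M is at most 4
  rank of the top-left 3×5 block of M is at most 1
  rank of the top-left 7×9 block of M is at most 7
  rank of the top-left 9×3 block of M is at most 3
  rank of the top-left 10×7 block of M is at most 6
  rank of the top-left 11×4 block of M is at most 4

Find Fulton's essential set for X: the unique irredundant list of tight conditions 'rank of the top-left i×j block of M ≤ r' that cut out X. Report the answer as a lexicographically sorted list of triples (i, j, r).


Reconstructing r_w from the 34 given conditions:

  i=1: 0 | 0 | 0 | 0 | 0 | 0 | 0 | 0 | 0 | 0 | 1 | 1
  i=2: 0 | 0 | 0 | 0 | 1 | 1 | 1 | 1 | 1 | 1 | 2 | 2
  i=3: 0 | 0 | 0 | 0 | 1 | 1 | 1 | 1 | 1 | 1 | 2 | 3
  i=4: 0 | 0 | 0 | 0 | 1 | 1 | 1 | 1 | 1 | 2 | 3 | 4
  i=5: 0 | 1 | 1 | 1 | 2 | 2 | 2 | 2 | 2 | 3 | 4 | 5
  i=6: 1 | 2 | 2 | 2 | 3 | 3 | 3 | 3 | 3 | 4 | 5 | 6
  i=7: 1 | 2 | 2 | 2 | 3 | 3 | 4 | 4 | 4 | 5 | 6 | 7
  i=8: 1 | 2 | 3 | 3 | 4 | 4 | 5 | 5 | 5 | 6 | 7 | 8
  i=9: 1 | 2 | 3 | 3 | 4 | 5 | 6 | 6 | 6 | 7 | 8 | 9
  i=10: 1 | 2 | 3 | 3 | 4 | 5 | 6 | 6 | 7 | 8 | 9 | 10
  i=11: 1 | 2 | 3 | 4 | 5 | 6 | 7 | 7 | 8 | 9 | 10 | 11
  i=12: 1 | 2 | 3 | 4 | 5 | 6 | 7 | 8 | 9 | 10 | 11 | 12

reading off 1-entries of Δ²R: w = (11, 5, 12, 10, 2, 1, 7, 3, 6, 9, 4, 8).

|D(w)|=38, |Ess(w)|=9:

[(1, 10, 0), (3, 10, 1), (4, 4, 0), (4, 9, 1), (5, 1, 0), (7, 4, 2), (7, 6, 3), (10, 4, 3), (10, 8, 6)]
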